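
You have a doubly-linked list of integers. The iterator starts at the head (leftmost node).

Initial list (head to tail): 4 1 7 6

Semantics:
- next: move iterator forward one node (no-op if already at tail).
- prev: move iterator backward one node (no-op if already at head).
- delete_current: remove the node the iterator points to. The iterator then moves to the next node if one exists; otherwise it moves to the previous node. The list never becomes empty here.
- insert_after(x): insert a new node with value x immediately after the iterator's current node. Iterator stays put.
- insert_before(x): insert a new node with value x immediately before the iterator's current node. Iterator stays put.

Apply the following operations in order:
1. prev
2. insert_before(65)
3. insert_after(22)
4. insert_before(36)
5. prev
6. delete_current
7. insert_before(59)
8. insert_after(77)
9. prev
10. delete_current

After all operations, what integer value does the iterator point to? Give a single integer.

Answer: 4

Derivation:
After 1 (prev): list=[4, 1, 7, 6] cursor@4
After 2 (insert_before(65)): list=[65, 4, 1, 7, 6] cursor@4
After 3 (insert_after(22)): list=[65, 4, 22, 1, 7, 6] cursor@4
After 4 (insert_before(36)): list=[65, 36, 4, 22, 1, 7, 6] cursor@4
After 5 (prev): list=[65, 36, 4, 22, 1, 7, 6] cursor@36
After 6 (delete_current): list=[65, 4, 22, 1, 7, 6] cursor@4
After 7 (insert_before(59)): list=[65, 59, 4, 22, 1, 7, 6] cursor@4
After 8 (insert_after(77)): list=[65, 59, 4, 77, 22, 1, 7, 6] cursor@4
After 9 (prev): list=[65, 59, 4, 77, 22, 1, 7, 6] cursor@59
After 10 (delete_current): list=[65, 4, 77, 22, 1, 7, 6] cursor@4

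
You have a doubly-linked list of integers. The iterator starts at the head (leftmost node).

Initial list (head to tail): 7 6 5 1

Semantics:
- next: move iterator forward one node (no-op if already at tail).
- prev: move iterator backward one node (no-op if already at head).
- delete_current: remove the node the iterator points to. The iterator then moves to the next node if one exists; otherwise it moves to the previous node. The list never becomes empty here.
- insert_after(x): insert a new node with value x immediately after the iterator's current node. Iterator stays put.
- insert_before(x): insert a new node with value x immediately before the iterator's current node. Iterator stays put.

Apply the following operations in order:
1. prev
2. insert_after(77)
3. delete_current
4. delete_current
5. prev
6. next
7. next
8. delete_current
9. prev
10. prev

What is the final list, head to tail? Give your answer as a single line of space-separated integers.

After 1 (prev): list=[7, 6, 5, 1] cursor@7
After 2 (insert_after(77)): list=[7, 77, 6, 5, 1] cursor@7
After 3 (delete_current): list=[77, 6, 5, 1] cursor@77
After 4 (delete_current): list=[6, 5, 1] cursor@6
After 5 (prev): list=[6, 5, 1] cursor@6
After 6 (next): list=[6, 5, 1] cursor@5
After 7 (next): list=[6, 5, 1] cursor@1
After 8 (delete_current): list=[6, 5] cursor@5
After 9 (prev): list=[6, 5] cursor@6
After 10 (prev): list=[6, 5] cursor@6

Answer: 6 5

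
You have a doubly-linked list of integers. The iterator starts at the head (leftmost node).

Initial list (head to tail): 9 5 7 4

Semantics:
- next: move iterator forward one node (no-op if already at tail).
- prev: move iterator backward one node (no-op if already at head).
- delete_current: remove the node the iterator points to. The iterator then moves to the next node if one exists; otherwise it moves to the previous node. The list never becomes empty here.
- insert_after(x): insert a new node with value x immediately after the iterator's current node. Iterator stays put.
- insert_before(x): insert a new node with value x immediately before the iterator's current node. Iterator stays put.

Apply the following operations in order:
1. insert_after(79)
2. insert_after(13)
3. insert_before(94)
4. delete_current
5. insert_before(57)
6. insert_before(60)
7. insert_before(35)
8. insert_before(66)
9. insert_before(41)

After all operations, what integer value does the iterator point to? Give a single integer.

Answer: 13

Derivation:
After 1 (insert_after(79)): list=[9, 79, 5, 7, 4] cursor@9
After 2 (insert_after(13)): list=[9, 13, 79, 5, 7, 4] cursor@9
After 3 (insert_before(94)): list=[94, 9, 13, 79, 5, 7, 4] cursor@9
After 4 (delete_current): list=[94, 13, 79, 5, 7, 4] cursor@13
After 5 (insert_before(57)): list=[94, 57, 13, 79, 5, 7, 4] cursor@13
After 6 (insert_before(60)): list=[94, 57, 60, 13, 79, 5, 7, 4] cursor@13
After 7 (insert_before(35)): list=[94, 57, 60, 35, 13, 79, 5, 7, 4] cursor@13
After 8 (insert_before(66)): list=[94, 57, 60, 35, 66, 13, 79, 5, 7, 4] cursor@13
After 9 (insert_before(41)): list=[94, 57, 60, 35, 66, 41, 13, 79, 5, 7, 4] cursor@13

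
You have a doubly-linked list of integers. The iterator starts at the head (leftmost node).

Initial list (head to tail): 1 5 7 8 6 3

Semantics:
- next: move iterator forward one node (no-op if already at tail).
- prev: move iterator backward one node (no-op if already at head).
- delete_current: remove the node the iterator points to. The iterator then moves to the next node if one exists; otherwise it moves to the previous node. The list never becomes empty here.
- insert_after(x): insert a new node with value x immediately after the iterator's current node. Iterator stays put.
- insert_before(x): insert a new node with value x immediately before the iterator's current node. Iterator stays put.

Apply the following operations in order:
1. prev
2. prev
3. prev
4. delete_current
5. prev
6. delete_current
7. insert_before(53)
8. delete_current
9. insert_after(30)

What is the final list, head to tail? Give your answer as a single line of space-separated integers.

Answer: 53 8 30 6 3

Derivation:
After 1 (prev): list=[1, 5, 7, 8, 6, 3] cursor@1
After 2 (prev): list=[1, 5, 7, 8, 6, 3] cursor@1
After 3 (prev): list=[1, 5, 7, 8, 6, 3] cursor@1
After 4 (delete_current): list=[5, 7, 8, 6, 3] cursor@5
After 5 (prev): list=[5, 7, 8, 6, 3] cursor@5
After 6 (delete_current): list=[7, 8, 6, 3] cursor@7
After 7 (insert_before(53)): list=[53, 7, 8, 6, 3] cursor@7
After 8 (delete_current): list=[53, 8, 6, 3] cursor@8
After 9 (insert_after(30)): list=[53, 8, 30, 6, 3] cursor@8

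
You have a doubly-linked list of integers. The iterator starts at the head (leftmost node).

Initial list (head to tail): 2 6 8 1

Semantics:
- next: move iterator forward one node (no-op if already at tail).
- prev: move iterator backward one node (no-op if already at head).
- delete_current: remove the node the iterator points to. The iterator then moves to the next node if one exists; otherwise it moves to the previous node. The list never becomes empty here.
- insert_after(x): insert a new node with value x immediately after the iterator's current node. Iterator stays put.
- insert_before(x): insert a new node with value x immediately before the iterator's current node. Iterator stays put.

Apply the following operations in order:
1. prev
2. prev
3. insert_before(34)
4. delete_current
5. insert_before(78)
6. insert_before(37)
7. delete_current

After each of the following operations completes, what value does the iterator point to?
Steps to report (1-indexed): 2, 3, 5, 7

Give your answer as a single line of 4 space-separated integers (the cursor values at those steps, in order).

Answer: 2 2 6 8

Derivation:
After 1 (prev): list=[2, 6, 8, 1] cursor@2
After 2 (prev): list=[2, 6, 8, 1] cursor@2
After 3 (insert_before(34)): list=[34, 2, 6, 8, 1] cursor@2
After 4 (delete_current): list=[34, 6, 8, 1] cursor@6
After 5 (insert_before(78)): list=[34, 78, 6, 8, 1] cursor@6
After 6 (insert_before(37)): list=[34, 78, 37, 6, 8, 1] cursor@6
After 7 (delete_current): list=[34, 78, 37, 8, 1] cursor@8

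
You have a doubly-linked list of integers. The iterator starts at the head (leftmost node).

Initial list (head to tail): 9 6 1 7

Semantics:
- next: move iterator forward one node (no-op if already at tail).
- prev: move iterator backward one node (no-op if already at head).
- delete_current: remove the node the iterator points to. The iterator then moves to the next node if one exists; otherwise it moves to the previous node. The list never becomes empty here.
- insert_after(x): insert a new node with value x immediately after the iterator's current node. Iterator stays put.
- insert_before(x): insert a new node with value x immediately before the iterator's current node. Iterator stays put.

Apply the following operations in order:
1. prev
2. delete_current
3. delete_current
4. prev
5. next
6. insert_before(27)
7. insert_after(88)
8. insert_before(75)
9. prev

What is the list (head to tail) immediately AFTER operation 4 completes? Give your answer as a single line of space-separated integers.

Answer: 1 7

Derivation:
After 1 (prev): list=[9, 6, 1, 7] cursor@9
After 2 (delete_current): list=[6, 1, 7] cursor@6
After 3 (delete_current): list=[1, 7] cursor@1
After 4 (prev): list=[1, 7] cursor@1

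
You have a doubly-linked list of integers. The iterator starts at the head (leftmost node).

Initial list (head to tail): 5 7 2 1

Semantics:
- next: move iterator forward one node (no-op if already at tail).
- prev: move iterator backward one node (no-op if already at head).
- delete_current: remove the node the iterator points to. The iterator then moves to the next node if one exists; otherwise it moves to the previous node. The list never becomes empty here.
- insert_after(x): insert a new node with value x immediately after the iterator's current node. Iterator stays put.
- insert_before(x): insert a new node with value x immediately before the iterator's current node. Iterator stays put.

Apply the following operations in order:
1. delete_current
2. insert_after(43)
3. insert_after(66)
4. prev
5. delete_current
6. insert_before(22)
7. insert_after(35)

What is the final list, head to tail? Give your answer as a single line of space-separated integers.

After 1 (delete_current): list=[7, 2, 1] cursor@7
After 2 (insert_after(43)): list=[7, 43, 2, 1] cursor@7
After 3 (insert_after(66)): list=[7, 66, 43, 2, 1] cursor@7
After 4 (prev): list=[7, 66, 43, 2, 1] cursor@7
After 5 (delete_current): list=[66, 43, 2, 1] cursor@66
After 6 (insert_before(22)): list=[22, 66, 43, 2, 1] cursor@66
After 7 (insert_after(35)): list=[22, 66, 35, 43, 2, 1] cursor@66

Answer: 22 66 35 43 2 1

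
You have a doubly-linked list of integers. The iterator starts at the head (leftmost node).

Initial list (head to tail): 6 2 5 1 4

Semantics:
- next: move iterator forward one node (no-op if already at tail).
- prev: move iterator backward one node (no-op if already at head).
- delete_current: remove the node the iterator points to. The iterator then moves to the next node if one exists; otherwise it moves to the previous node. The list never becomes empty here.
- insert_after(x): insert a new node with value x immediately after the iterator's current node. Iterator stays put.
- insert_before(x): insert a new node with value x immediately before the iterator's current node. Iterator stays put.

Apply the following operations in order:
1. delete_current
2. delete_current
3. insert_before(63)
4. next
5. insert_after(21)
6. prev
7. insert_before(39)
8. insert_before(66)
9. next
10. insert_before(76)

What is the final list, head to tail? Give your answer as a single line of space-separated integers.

Answer: 63 39 66 5 76 1 21 4

Derivation:
After 1 (delete_current): list=[2, 5, 1, 4] cursor@2
After 2 (delete_current): list=[5, 1, 4] cursor@5
After 3 (insert_before(63)): list=[63, 5, 1, 4] cursor@5
After 4 (next): list=[63, 5, 1, 4] cursor@1
After 5 (insert_after(21)): list=[63, 5, 1, 21, 4] cursor@1
After 6 (prev): list=[63, 5, 1, 21, 4] cursor@5
After 7 (insert_before(39)): list=[63, 39, 5, 1, 21, 4] cursor@5
After 8 (insert_before(66)): list=[63, 39, 66, 5, 1, 21, 4] cursor@5
After 9 (next): list=[63, 39, 66, 5, 1, 21, 4] cursor@1
After 10 (insert_before(76)): list=[63, 39, 66, 5, 76, 1, 21, 4] cursor@1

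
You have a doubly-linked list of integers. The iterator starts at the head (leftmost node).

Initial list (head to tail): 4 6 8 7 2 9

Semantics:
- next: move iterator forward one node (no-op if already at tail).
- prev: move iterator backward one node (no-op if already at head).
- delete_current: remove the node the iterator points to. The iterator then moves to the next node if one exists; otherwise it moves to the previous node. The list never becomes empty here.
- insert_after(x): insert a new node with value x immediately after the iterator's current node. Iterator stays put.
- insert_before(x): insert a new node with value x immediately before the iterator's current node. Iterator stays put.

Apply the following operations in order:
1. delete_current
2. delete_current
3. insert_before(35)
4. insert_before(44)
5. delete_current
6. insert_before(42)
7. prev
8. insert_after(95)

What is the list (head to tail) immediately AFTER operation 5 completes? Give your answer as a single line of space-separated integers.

Answer: 35 44 7 2 9

Derivation:
After 1 (delete_current): list=[6, 8, 7, 2, 9] cursor@6
After 2 (delete_current): list=[8, 7, 2, 9] cursor@8
After 3 (insert_before(35)): list=[35, 8, 7, 2, 9] cursor@8
After 4 (insert_before(44)): list=[35, 44, 8, 7, 2, 9] cursor@8
After 5 (delete_current): list=[35, 44, 7, 2, 9] cursor@7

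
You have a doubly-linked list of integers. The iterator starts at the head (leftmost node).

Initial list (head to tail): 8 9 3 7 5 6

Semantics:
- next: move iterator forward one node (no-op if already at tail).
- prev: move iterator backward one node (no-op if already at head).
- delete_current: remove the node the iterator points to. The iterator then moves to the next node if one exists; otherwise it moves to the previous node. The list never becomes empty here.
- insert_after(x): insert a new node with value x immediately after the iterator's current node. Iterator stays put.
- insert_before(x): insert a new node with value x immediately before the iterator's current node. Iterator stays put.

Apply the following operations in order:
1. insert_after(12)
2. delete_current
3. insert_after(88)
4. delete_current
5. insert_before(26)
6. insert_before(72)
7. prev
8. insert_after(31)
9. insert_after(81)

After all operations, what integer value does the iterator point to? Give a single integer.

Answer: 72

Derivation:
After 1 (insert_after(12)): list=[8, 12, 9, 3, 7, 5, 6] cursor@8
After 2 (delete_current): list=[12, 9, 3, 7, 5, 6] cursor@12
After 3 (insert_after(88)): list=[12, 88, 9, 3, 7, 5, 6] cursor@12
After 4 (delete_current): list=[88, 9, 3, 7, 5, 6] cursor@88
After 5 (insert_before(26)): list=[26, 88, 9, 3, 7, 5, 6] cursor@88
After 6 (insert_before(72)): list=[26, 72, 88, 9, 3, 7, 5, 6] cursor@88
After 7 (prev): list=[26, 72, 88, 9, 3, 7, 5, 6] cursor@72
After 8 (insert_after(31)): list=[26, 72, 31, 88, 9, 3, 7, 5, 6] cursor@72
After 9 (insert_after(81)): list=[26, 72, 81, 31, 88, 9, 3, 7, 5, 6] cursor@72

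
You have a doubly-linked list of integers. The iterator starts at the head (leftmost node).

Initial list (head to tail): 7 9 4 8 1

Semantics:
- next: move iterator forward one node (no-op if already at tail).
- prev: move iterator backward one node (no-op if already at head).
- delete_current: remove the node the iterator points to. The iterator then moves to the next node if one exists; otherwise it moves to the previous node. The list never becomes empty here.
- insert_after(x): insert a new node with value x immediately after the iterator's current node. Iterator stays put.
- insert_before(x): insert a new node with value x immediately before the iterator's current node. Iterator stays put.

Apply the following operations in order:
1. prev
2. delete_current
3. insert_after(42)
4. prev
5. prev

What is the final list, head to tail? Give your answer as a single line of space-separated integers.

After 1 (prev): list=[7, 9, 4, 8, 1] cursor@7
After 2 (delete_current): list=[9, 4, 8, 1] cursor@9
After 3 (insert_after(42)): list=[9, 42, 4, 8, 1] cursor@9
After 4 (prev): list=[9, 42, 4, 8, 1] cursor@9
After 5 (prev): list=[9, 42, 4, 8, 1] cursor@9

Answer: 9 42 4 8 1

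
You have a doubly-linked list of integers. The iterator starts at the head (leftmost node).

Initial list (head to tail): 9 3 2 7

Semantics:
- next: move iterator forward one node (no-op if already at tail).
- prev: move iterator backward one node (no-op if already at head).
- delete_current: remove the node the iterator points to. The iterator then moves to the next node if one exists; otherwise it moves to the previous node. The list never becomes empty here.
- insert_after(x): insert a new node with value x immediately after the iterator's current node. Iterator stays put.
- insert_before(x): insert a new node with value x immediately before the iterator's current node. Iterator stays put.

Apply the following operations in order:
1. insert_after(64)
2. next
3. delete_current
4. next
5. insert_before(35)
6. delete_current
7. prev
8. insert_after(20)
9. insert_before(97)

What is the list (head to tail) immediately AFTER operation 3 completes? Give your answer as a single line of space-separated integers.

Answer: 9 3 2 7

Derivation:
After 1 (insert_after(64)): list=[9, 64, 3, 2, 7] cursor@9
After 2 (next): list=[9, 64, 3, 2, 7] cursor@64
After 3 (delete_current): list=[9, 3, 2, 7] cursor@3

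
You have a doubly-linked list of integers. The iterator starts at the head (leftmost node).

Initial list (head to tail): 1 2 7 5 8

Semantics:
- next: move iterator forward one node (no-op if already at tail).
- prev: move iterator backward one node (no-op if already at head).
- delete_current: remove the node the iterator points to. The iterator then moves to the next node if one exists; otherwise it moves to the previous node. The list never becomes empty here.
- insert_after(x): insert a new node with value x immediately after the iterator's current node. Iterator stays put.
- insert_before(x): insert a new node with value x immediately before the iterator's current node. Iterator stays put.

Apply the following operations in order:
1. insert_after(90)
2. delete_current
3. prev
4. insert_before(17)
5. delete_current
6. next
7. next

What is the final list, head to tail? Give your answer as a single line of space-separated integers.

After 1 (insert_after(90)): list=[1, 90, 2, 7, 5, 8] cursor@1
After 2 (delete_current): list=[90, 2, 7, 5, 8] cursor@90
After 3 (prev): list=[90, 2, 7, 5, 8] cursor@90
After 4 (insert_before(17)): list=[17, 90, 2, 7, 5, 8] cursor@90
After 5 (delete_current): list=[17, 2, 7, 5, 8] cursor@2
After 6 (next): list=[17, 2, 7, 5, 8] cursor@7
After 7 (next): list=[17, 2, 7, 5, 8] cursor@5

Answer: 17 2 7 5 8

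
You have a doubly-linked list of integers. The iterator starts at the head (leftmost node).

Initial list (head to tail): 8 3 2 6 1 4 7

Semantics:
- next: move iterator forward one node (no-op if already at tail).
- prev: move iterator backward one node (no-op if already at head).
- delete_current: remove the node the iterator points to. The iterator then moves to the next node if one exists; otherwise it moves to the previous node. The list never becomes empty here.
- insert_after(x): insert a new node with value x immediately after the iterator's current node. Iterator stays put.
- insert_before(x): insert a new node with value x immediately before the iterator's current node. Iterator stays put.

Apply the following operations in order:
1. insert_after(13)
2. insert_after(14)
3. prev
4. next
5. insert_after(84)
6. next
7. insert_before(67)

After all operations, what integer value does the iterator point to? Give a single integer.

After 1 (insert_after(13)): list=[8, 13, 3, 2, 6, 1, 4, 7] cursor@8
After 2 (insert_after(14)): list=[8, 14, 13, 3, 2, 6, 1, 4, 7] cursor@8
After 3 (prev): list=[8, 14, 13, 3, 2, 6, 1, 4, 7] cursor@8
After 4 (next): list=[8, 14, 13, 3, 2, 6, 1, 4, 7] cursor@14
After 5 (insert_after(84)): list=[8, 14, 84, 13, 3, 2, 6, 1, 4, 7] cursor@14
After 6 (next): list=[8, 14, 84, 13, 3, 2, 6, 1, 4, 7] cursor@84
After 7 (insert_before(67)): list=[8, 14, 67, 84, 13, 3, 2, 6, 1, 4, 7] cursor@84

Answer: 84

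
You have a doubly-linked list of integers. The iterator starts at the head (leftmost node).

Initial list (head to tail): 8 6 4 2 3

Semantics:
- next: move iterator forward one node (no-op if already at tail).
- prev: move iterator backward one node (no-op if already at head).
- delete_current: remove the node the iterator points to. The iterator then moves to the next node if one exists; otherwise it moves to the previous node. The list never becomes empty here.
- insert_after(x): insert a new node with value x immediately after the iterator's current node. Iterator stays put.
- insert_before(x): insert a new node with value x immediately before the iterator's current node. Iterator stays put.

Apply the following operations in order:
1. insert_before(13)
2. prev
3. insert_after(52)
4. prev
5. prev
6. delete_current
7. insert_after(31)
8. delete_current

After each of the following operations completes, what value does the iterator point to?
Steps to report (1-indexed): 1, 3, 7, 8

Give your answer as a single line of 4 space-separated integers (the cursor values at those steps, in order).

Answer: 8 13 52 31

Derivation:
After 1 (insert_before(13)): list=[13, 8, 6, 4, 2, 3] cursor@8
After 2 (prev): list=[13, 8, 6, 4, 2, 3] cursor@13
After 3 (insert_after(52)): list=[13, 52, 8, 6, 4, 2, 3] cursor@13
After 4 (prev): list=[13, 52, 8, 6, 4, 2, 3] cursor@13
After 5 (prev): list=[13, 52, 8, 6, 4, 2, 3] cursor@13
After 6 (delete_current): list=[52, 8, 6, 4, 2, 3] cursor@52
After 7 (insert_after(31)): list=[52, 31, 8, 6, 4, 2, 3] cursor@52
After 8 (delete_current): list=[31, 8, 6, 4, 2, 3] cursor@31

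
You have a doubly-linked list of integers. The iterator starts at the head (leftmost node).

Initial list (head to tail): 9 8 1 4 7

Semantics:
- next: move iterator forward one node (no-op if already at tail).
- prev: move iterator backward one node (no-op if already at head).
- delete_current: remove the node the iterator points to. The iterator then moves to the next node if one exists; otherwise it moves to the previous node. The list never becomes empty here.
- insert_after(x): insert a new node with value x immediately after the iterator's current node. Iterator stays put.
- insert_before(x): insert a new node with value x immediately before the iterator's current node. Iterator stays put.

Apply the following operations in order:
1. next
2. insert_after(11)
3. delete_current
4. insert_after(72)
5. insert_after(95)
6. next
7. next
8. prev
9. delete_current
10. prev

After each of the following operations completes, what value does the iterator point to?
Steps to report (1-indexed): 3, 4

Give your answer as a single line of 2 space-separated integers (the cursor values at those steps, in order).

After 1 (next): list=[9, 8, 1, 4, 7] cursor@8
After 2 (insert_after(11)): list=[9, 8, 11, 1, 4, 7] cursor@8
After 3 (delete_current): list=[9, 11, 1, 4, 7] cursor@11
After 4 (insert_after(72)): list=[9, 11, 72, 1, 4, 7] cursor@11
After 5 (insert_after(95)): list=[9, 11, 95, 72, 1, 4, 7] cursor@11
After 6 (next): list=[9, 11, 95, 72, 1, 4, 7] cursor@95
After 7 (next): list=[9, 11, 95, 72, 1, 4, 7] cursor@72
After 8 (prev): list=[9, 11, 95, 72, 1, 4, 7] cursor@95
After 9 (delete_current): list=[9, 11, 72, 1, 4, 7] cursor@72
After 10 (prev): list=[9, 11, 72, 1, 4, 7] cursor@11

Answer: 11 11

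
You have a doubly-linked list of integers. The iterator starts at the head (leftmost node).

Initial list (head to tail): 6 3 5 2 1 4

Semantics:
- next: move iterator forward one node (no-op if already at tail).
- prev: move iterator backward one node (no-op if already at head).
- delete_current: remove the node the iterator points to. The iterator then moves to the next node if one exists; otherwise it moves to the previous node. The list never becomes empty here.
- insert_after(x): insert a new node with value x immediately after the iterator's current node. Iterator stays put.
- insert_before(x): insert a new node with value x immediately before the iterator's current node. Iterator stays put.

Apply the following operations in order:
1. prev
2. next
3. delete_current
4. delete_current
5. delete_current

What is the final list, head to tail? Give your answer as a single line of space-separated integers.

After 1 (prev): list=[6, 3, 5, 2, 1, 4] cursor@6
After 2 (next): list=[6, 3, 5, 2, 1, 4] cursor@3
After 3 (delete_current): list=[6, 5, 2, 1, 4] cursor@5
After 4 (delete_current): list=[6, 2, 1, 4] cursor@2
After 5 (delete_current): list=[6, 1, 4] cursor@1

Answer: 6 1 4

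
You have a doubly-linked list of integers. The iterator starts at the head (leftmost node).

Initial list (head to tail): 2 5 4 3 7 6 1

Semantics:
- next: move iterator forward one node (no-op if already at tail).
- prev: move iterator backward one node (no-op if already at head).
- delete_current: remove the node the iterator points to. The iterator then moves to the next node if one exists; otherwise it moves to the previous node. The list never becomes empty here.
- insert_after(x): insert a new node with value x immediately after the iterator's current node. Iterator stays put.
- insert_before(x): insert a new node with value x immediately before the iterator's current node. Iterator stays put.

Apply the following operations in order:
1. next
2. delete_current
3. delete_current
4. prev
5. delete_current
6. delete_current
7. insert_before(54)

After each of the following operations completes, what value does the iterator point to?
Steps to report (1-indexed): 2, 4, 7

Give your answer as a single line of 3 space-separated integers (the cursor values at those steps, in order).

After 1 (next): list=[2, 5, 4, 3, 7, 6, 1] cursor@5
After 2 (delete_current): list=[2, 4, 3, 7, 6, 1] cursor@4
After 3 (delete_current): list=[2, 3, 7, 6, 1] cursor@3
After 4 (prev): list=[2, 3, 7, 6, 1] cursor@2
After 5 (delete_current): list=[3, 7, 6, 1] cursor@3
After 6 (delete_current): list=[7, 6, 1] cursor@7
After 7 (insert_before(54)): list=[54, 7, 6, 1] cursor@7

Answer: 4 2 7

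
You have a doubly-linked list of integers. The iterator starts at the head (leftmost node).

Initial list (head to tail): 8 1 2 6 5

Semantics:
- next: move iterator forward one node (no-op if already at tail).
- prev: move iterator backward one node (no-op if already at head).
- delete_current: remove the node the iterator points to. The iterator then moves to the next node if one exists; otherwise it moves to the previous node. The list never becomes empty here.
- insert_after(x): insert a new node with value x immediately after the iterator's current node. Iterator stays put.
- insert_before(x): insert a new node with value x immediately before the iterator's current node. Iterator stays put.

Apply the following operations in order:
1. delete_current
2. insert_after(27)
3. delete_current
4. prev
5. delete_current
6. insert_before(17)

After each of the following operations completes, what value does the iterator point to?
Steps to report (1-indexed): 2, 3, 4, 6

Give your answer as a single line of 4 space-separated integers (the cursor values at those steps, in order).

Answer: 1 27 27 2

Derivation:
After 1 (delete_current): list=[1, 2, 6, 5] cursor@1
After 2 (insert_after(27)): list=[1, 27, 2, 6, 5] cursor@1
After 3 (delete_current): list=[27, 2, 6, 5] cursor@27
After 4 (prev): list=[27, 2, 6, 5] cursor@27
After 5 (delete_current): list=[2, 6, 5] cursor@2
After 6 (insert_before(17)): list=[17, 2, 6, 5] cursor@2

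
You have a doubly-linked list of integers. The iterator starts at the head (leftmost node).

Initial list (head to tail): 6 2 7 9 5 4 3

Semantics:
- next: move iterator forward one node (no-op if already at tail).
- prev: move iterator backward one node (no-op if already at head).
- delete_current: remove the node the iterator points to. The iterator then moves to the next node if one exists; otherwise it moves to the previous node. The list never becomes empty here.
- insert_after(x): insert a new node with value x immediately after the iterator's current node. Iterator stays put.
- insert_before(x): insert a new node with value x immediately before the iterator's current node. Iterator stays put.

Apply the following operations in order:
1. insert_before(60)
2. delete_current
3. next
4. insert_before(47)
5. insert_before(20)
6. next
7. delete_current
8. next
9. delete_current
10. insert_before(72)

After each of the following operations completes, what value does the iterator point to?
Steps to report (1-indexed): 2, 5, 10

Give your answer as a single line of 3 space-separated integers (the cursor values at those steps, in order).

After 1 (insert_before(60)): list=[60, 6, 2, 7, 9, 5, 4, 3] cursor@6
After 2 (delete_current): list=[60, 2, 7, 9, 5, 4, 3] cursor@2
After 3 (next): list=[60, 2, 7, 9, 5, 4, 3] cursor@7
After 4 (insert_before(47)): list=[60, 2, 47, 7, 9, 5, 4, 3] cursor@7
After 5 (insert_before(20)): list=[60, 2, 47, 20, 7, 9, 5, 4, 3] cursor@7
After 6 (next): list=[60, 2, 47, 20, 7, 9, 5, 4, 3] cursor@9
After 7 (delete_current): list=[60, 2, 47, 20, 7, 5, 4, 3] cursor@5
After 8 (next): list=[60, 2, 47, 20, 7, 5, 4, 3] cursor@4
After 9 (delete_current): list=[60, 2, 47, 20, 7, 5, 3] cursor@3
After 10 (insert_before(72)): list=[60, 2, 47, 20, 7, 5, 72, 3] cursor@3

Answer: 2 7 3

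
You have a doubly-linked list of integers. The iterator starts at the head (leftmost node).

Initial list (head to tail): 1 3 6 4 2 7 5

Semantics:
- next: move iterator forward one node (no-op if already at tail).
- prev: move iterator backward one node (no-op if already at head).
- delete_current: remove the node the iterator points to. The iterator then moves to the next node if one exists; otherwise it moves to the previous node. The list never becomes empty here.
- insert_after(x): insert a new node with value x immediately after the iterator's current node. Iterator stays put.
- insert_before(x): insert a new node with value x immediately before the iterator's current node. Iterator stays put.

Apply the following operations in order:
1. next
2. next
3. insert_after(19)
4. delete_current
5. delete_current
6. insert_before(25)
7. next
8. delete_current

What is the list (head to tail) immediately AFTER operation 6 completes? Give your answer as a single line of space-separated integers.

Answer: 1 3 25 4 2 7 5

Derivation:
After 1 (next): list=[1, 3, 6, 4, 2, 7, 5] cursor@3
After 2 (next): list=[1, 3, 6, 4, 2, 7, 5] cursor@6
After 3 (insert_after(19)): list=[1, 3, 6, 19, 4, 2, 7, 5] cursor@6
After 4 (delete_current): list=[1, 3, 19, 4, 2, 7, 5] cursor@19
After 5 (delete_current): list=[1, 3, 4, 2, 7, 5] cursor@4
After 6 (insert_before(25)): list=[1, 3, 25, 4, 2, 7, 5] cursor@4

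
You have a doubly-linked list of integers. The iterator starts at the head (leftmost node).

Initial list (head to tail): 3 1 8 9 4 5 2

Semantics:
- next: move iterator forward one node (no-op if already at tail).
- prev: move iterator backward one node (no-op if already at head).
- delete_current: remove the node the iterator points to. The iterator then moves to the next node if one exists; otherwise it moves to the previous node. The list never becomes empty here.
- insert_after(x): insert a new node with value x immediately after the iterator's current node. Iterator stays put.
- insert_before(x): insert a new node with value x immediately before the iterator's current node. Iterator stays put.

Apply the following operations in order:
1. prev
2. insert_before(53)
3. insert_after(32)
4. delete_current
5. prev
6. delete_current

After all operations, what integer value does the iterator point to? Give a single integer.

Answer: 32

Derivation:
After 1 (prev): list=[3, 1, 8, 9, 4, 5, 2] cursor@3
After 2 (insert_before(53)): list=[53, 3, 1, 8, 9, 4, 5, 2] cursor@3
After 3 (insert_after(32)): list=[53, 3, 32, 1, 8, 9, 4, 5, 2] cursor@3
After 4 (delete_current): list=[53, 32, 1, 8, 9, 4, 5, 2] cursor@32
After 5 (prev): list=[53, 32, 1, 8, 9, 4, 5, 2] cursor@53
After 6 (delete_current): list=[32, 1, 8, 9, 4, 5, 2] cursor@32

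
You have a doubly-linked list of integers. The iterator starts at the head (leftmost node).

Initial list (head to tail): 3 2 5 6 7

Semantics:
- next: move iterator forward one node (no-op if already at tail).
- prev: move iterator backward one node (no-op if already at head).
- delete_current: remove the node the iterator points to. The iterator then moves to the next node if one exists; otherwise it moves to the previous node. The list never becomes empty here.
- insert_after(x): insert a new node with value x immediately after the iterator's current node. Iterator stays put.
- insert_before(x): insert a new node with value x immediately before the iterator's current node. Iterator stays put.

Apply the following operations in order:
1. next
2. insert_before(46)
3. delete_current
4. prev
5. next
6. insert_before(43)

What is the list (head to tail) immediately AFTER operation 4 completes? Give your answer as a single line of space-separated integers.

Answer: 3 46 5 6 7

Derivation:
After 1 (next): list=[3, 2, 5, 6, 7] cursor@2
After 2 (insert_before(46)): list=[3, 46, 2, 5, 6, 7] cursor@2
After 3 (delete_current): list=[3, 46, 5, 6, 7] cursor@5
After 4 (prev): list=[3, 46, 5, 6, 7] cursor@46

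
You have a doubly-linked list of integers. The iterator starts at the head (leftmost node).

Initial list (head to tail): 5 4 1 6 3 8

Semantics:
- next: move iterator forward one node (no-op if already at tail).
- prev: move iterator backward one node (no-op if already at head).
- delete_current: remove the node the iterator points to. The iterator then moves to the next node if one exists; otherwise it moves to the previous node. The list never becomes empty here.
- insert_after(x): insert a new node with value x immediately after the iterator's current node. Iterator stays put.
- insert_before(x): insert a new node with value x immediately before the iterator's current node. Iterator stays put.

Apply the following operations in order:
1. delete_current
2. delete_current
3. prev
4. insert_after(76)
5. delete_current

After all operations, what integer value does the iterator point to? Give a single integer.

After 1 (delete_current): list=[4, 1, 6, 3, 8] cursor@4
After 2 (delete_current): list=[1, 6, 3, 8] cursor@1
After 3 (prev): list=[1, 6, 3, 8] cursor@1
After 4 (insert_after(76)): list=[1, 76, 6, 3, 8] cursor@1
After 5 (delete_current): list=[76, 6, 3, 8] cursor@76

Answer: 76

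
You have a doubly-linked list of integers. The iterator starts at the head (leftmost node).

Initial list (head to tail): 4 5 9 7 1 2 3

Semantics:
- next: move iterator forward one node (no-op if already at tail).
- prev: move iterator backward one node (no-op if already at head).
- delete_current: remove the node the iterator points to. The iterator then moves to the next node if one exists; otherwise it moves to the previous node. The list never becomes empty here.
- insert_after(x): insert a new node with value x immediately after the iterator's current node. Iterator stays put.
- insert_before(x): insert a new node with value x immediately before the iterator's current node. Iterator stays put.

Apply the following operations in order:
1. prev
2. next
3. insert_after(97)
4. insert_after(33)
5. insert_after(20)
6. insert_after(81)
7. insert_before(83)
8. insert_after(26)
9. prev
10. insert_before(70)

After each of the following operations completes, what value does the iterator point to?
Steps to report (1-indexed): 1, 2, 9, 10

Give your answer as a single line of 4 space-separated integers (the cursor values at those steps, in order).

Answer: 4 5 83 83

Derivation:
After 1 (prev): list=[4, 5, 9, 7, 1, 2, 3] cursor@4
After 2 (next): list=[4, 5, 9, 7, 1, 2, 3] cursor@5
After 3 (insert_after(97)): list=[4, 5, 97, 9, 7, 1, 2, 3] cursor@5
After 4 (insert_after(33)): list=[4, 5, 33, 97, 9, 7, 1, 2, 3] cursor@5
After 5 (insert_after(20)): list=[4, 5, 20, 33, 97, 9, 7, 1, 2, 3] cursor@5
After 6 (insert_after(81)): list=[4, 5, 81, 20, 33, 97, 9, 7, 1, 2, 3] cursor@5
After 7 (insert_before(83)): list=[4, 83, 5, 81, 20, 33, 97, 9, 7, 1, 2, 3] cursor@5
After 8 (insert_after(26)): list=[4, 83, 5, 26, 81, 20, 33, 97, 9, 7, 1, 2, 3] cursor@5
After 9 (prev): list=[4, 83, 5, 26, 81, 20, 33, 97, 9, 7, 1, 2, 3] cursor@83
After 10 (insert_before(70)): list=[4, 70, 83, 5, 26, 81, 20, 33, 97, 9, 7, 1, 2, 3] cursor@83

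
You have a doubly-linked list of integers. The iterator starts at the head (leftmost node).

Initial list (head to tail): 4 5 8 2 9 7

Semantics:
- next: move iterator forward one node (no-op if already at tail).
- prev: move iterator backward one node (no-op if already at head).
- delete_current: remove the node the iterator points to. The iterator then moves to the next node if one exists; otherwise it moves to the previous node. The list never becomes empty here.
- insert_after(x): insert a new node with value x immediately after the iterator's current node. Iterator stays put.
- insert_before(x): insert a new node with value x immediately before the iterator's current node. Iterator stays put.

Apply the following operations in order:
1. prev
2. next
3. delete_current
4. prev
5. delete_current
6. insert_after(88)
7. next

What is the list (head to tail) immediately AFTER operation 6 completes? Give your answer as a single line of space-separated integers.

Answer: 8 88 2 9 7

Derivation:
After 1 (prev): list=[4, 5, 8, 2, 9, 7] cursor@4
After 2 (next): list=[4, 5, 8, 2, 9, 7] cursor@5
After 3 (delete_current): list=[4, 8, 2, 9, 7] cursor@8
After 4 (prev): list=[4, 8, 2, 9, 7] cursor@4
After 5 (delete_current): list=[8, 2, 9, 7] cursor@8
After 6 (insert_after(88)): list=[8, 88, 2, 9, 7] cursor@8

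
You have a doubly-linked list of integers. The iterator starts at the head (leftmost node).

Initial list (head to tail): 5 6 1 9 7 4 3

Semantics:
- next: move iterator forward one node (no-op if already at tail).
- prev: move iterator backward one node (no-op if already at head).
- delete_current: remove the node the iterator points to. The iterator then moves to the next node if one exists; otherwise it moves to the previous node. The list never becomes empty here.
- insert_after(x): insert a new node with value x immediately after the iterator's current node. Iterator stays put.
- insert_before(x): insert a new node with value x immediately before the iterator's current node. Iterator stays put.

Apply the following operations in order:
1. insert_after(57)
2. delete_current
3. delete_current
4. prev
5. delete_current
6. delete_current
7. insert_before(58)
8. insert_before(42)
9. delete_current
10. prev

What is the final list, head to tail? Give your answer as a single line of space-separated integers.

After 1 (insert_after(57)): list=[5, 57, 6, 1, 9, 7, 4, 3] cursor@5
After 2 (delete_current): list=[57, 6, 1, 9, 7, 4, 3] cursor@57
After 3 (delete_current): list=[6, 1, 9, 7, 4, 3] cursor@6
After 4 (prev): list=[6, 1, 9, 7, 4, 3] cursor@6
After 5 (delete_current): list=[1, 9, 7, 4, 3] cursor@1
After 6 (delete_current): list=[9, 7, 4, 3] cursor@9
After 7 (insert_before(58)): list=[58, 9, 7, 4, 3] cursor@9
After 8 (insert_before(42)): list=[58, 42, 9, 7, 4, 3] cursor@9
After 9 (delete_current): list=[58, 42, 7, 4, 3] cursor@7
After 10 (prev): list=[58, 42, 7, 4, 3] cursor@42

Answer: 58 42 7 4 3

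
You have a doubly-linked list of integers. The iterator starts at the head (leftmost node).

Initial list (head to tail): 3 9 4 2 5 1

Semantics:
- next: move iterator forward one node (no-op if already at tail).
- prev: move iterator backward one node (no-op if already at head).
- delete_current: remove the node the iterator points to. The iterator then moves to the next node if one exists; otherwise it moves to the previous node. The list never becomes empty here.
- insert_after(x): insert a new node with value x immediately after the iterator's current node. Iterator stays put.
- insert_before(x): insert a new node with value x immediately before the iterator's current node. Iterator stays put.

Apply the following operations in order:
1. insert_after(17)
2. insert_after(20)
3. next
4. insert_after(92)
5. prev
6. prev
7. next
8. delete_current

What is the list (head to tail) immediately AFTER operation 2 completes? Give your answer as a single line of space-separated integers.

After 1 (insert_after(17)): list=[3, 17, 9, 4, 2, 5, 1] cursor@3
After 2 (insert_after(20)): list=[3, 20, 17, 9, 4, 2, 5, 1] cursor@3

Answer: 3 20 17 9 4 2 5 1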